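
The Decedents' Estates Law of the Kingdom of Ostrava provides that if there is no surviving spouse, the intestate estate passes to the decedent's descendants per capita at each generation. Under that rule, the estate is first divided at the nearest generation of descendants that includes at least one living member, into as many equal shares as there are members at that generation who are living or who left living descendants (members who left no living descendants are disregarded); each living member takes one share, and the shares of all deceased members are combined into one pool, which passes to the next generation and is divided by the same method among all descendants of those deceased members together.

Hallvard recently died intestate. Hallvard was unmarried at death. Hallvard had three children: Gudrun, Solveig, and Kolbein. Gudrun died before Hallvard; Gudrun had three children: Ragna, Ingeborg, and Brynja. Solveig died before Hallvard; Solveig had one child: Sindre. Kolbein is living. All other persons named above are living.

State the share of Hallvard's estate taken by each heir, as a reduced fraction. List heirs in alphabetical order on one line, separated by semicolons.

There is no surviving spouse, so the entire estate passes to Hallvard's descendants per capita at each generation.
At generation 1 (Gudrun, Solveig, Kolbein) there are 3 shares of (1)/3 = 1/3 each.
Living: Kolbein — each takes 1/3.
Deceased: Gudrun and Solveig. Their combined 2/3 is pooled and carried to generation 2.
At generation 2 (Ragna, Ingeborg, Brynja, Sindre) there are 4 shares of (2/3)/4 = 1/6 each.
Living: Ragna, Ingeborg, Brynja, and Sindre — each takes 1/6.

Brynja 1/6; Ingeborg 1/6; Kolbein 1/3; Ragna 1/6; Sindre 1/6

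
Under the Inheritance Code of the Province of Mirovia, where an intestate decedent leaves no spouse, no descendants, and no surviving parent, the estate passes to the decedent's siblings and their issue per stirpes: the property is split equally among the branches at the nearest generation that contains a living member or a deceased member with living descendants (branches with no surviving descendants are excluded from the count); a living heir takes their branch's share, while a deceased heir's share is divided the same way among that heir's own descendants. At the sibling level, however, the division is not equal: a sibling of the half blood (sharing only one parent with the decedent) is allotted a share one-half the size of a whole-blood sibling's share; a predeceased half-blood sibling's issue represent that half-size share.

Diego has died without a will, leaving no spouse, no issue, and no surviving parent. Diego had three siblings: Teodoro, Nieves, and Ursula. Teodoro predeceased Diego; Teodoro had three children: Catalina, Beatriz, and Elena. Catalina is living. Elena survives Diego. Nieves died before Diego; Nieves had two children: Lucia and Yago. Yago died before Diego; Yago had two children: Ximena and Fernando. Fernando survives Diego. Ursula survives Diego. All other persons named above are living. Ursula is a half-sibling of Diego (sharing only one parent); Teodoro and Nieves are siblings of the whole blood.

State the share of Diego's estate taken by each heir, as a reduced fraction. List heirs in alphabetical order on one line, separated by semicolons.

Beatriz 2/15; Catalina 2/15; Elena 2/15; Fernando 1/10; Lucia 1/5; Ursula 1/5; Ximena 1/10

No spouse, descendants, or parent survives, so the estate passes to Diego's siblings per stirpes.
Half-blood siblings count for one-half the weight of whole-blood siblings at the initial division.
Dividing 1 in proportion to weights (total weight 5/2): Teodoro (weight 1) → 2/5; Nieves (weight 1) → 2/5; Ursula (weight 1/2) → 1/5.
Teodoro predeceased; the 2/5 allotted to Teodoro's branch passes to Teodoro's issue by representation.
The 2/5 is divided into 3 equal shares of 2/15 among Catalina, Beatriz, Elena.
Catalina is living and takes 2/15.
Beatriz is living and takes 2/15.
Elena is living and takes 2/15.
Nieves predeceased; the 2/5 allotted to Nieves's branch passes to Nieves's issue by representation.
The 2/5 is divided into 2 equal shares of 1/5 among Lucia, Yago.
Lucia is living and takes 1/5.
Yago predeceased; the 1/5 allotted to Yago's branch passes to Yago's issue by representation.
The 1/5 is divided into 2 equal shares of 1/10 among Ximena, Fernando.
Ximena is living and takes 1/10.
Fernando is living and takes 1/10.
Ursula is living and takes 1/5.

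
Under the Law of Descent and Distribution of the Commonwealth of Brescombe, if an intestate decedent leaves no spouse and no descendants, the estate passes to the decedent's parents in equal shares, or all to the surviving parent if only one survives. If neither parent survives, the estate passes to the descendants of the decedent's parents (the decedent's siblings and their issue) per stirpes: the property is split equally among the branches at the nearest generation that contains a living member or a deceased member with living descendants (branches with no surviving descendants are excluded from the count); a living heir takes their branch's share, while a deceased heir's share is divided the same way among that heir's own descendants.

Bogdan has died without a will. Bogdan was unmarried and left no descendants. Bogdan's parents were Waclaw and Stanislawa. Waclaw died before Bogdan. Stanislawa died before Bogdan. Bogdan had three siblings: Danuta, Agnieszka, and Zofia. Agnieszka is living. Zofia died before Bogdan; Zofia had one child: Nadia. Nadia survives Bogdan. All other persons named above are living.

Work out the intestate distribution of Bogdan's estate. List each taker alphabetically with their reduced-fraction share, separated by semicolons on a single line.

Neither parent survives and there are no descendants, so the estate passes to Bogdan's siblings and their issue per stirpes.
The estate is divided into 3 equal shares of 1/3 among Danuta, Agnieszka, Zofia.
Danuta is living and takes 1/3.
Agnieszka is living and takes 1/3.
Zofia predeceased; the 1/3 allotted to Zofia's branch passes to Zofia's issue by representation.
Nadia is the sole taker at this level and receives the full 1/3.

Agnieszka 1/3; Danuta 1/3; Nadia 1/3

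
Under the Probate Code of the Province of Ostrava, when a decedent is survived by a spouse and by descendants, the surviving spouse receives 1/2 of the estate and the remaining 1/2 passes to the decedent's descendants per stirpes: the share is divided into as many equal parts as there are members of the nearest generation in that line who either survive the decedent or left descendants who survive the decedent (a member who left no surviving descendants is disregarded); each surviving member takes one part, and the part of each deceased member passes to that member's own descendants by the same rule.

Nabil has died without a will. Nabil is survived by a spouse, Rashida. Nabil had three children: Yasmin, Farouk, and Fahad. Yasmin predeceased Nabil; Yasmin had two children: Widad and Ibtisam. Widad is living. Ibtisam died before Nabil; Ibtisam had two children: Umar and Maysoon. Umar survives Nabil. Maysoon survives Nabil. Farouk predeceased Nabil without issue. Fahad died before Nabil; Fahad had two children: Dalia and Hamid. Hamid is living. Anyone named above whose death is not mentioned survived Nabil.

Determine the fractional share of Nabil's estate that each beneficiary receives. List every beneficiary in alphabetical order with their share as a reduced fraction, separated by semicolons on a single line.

Dalia 1/8; Hamid 1/8; Maysoon 1/16; Rashida 1/2; Umar 1/16; Widad 1/8

Rashida, as surviving spouse, takes 1/2.
The remaining 1/2 passes to Nabil's descendants per stirpes.
Farouk left no surviving issue, so that branch lapses and is disregarded.
The 1/2 is divided into 2 equal shares of 1/4 among Yasmin, Fahad.
Yasmin predeceased; the 1/4 allotted to Yasmin's branch passes to Yasmin's issue by representation.
The 1/4 is divided into 2 equal shares of 1/8 among Widad, Ibtisam.
Widad is living and takes 1/8.
Ibtisam predeceased; the 1/8 allotted to Ibtisam's branch passes to Ibtisam's issue by representation.
The 1/8 is divided into 2 equal shares of 1/16 among Umar, Maysoon.
Umar is living and takes 1/16.
Maysoon is living and takes 1/16.
Fahad predeceased; the 1/4 allotted to Fahad's branch passes to Fahad's issue by representation.
The 1/4 is divided into 2 equal shares of 1/8 among Dalia, Hamid.
Dalia is living and takes 1/8.
Hamid is living and takes 1/8.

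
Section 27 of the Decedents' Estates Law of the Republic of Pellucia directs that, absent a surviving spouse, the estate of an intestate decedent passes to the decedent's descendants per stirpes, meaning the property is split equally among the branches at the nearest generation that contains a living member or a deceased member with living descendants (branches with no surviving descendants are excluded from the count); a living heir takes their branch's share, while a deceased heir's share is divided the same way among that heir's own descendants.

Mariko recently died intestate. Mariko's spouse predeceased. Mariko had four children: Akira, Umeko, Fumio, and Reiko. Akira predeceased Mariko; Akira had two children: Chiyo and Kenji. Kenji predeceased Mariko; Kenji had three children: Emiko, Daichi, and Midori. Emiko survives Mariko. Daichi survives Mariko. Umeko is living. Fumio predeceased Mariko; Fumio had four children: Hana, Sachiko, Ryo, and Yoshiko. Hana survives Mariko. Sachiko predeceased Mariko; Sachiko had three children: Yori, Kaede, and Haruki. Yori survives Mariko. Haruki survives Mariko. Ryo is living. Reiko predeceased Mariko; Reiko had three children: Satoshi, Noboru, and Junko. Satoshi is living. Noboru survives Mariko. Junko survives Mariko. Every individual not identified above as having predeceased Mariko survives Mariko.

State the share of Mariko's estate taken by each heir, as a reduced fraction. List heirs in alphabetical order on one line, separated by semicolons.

Chiyo 1/8; Daichi 1/24; Emiko 1/24; Hana 1/16; Haruki 1/48; Junko 1/12; Kaede 1/48; Midori 1/24; Noboru 1/12; Ryo 1/16; Satoshi 1/12; Umeko 1/4; Yori 1/48; Yoshiko 1/16

There is no surviving spouse, so the entire estate passes to Mariko's descendants per stirpes.
The estate is divided into 4 equal shares of 1/4 among Akira, Umeko, Fumio, Reiko.
Akira predeceased; the 1/4 allotted to Akira's branch passes to Akira's issue by representation.
The 1/4 is divided into 2 equal shares of 1/8 among Chiyo, Kenji.
Chiyo is living and takes 1/8.
Kenji predeceased; the 1/8 allotted to Kenji's branch passes to Kenji's issue by representation.
The 1/8 is divided into 3 equal shares of 1/24 among Emiko, Daichi, Midori.
Emiko is living and takes 1/24.
Daichi is living and takes 1/24.
Midori is living and takes 1/24.
Umeko is living and takes 1/4.
Fumio predeceased; the 1/4 allotted to Fumio's branch passes to Fumio's issue by representation.
The 1/4 is divided into 4 equal shares of 1/16 among Hana, Sachiko, Ryo, Yoshiko.
Hana is living and takes 1/16.
Sachiko predeceased; the 1/16 allotted to Sachiko's branch passes to Sachiko's issue by representation.
The 1/16 is divided into 3 equal shares of 1/48 among Yori, Kaede, Haruki.
Yori is living and takes 1/48.
Kaede is living and takes 1/48.
Haruki is living and takes 1/48.
Ryo is living and takes 1/16.
Yoshiko is living and takes 1/16.
Reiko predeceased; the 1/4 allotted to Reiko's branch passes to Reiko's issue by representation.
The 1/4 is divided into 3 equal shares of 1/12 among Satoshi, Noboru, Junko.
Satoshi is living and takes 1/12.
Noboru is living and takes 1/12.
Junko is living and takes 1/12.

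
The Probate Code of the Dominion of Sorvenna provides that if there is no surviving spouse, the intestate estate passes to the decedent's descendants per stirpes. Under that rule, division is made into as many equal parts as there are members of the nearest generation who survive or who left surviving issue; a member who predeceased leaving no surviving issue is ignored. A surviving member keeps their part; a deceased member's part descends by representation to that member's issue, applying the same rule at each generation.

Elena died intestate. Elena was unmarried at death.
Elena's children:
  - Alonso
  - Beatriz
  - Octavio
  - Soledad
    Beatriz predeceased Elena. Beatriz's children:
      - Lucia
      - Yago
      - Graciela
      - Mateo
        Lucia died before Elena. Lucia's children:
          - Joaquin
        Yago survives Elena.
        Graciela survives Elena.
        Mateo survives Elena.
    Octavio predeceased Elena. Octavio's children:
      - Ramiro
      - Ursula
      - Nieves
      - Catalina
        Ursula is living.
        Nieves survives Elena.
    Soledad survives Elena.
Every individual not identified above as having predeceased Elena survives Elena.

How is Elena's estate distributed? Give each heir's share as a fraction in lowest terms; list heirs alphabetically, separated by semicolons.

Alonso 1/4; Catalina 1/16; Graciela 1/16; Joaquin 1/16; Mateo 1/16; Nieves 1/16; Ramiro 1/16; Soledad 1/4; Ursula 1/16; Yago 1/16

There is no surviving spouse, so the entire estate passes to Elena's descendants per stirpes.
The estate is divided into 4 equal shares of 1/4 among Alonso, Beatriz, Octavio, Soledad.
Alonso is living and takes 1/4.
Beatriz predeceased; the 1/4 allotted to Beatriz's branch passes to Beatriz's issue by representation.
The 1/4 is divided into 4 equal shares of 1/16 among Lucia, Yago, Graciela, Mateo.
Lucia predeceased; the 1/16 allotted to Lucia's branch passes to Lucia's issue by representation.
Joaquin is the sole taker at this level and receives the full 1/16.
Yago is living and takes 1/16.
Graciela is living and takes 1/16.
Mateo is living and takes 1/16.
Octavio predeceased; the 1/4 allotted to Octavio's branch passes to Octavio's issue by representation.
The 1/4 is divided into 4 equal shares of 1/16 among Ramiro, Ursula, Nieves, Catalina.
Ramiro is living and takes 1/16.
Ursula is living and takes 1/16.
Nieves is living and takes 1/16.
Catalina is living and takes 1/16.
Soledad is living and takes 1/4.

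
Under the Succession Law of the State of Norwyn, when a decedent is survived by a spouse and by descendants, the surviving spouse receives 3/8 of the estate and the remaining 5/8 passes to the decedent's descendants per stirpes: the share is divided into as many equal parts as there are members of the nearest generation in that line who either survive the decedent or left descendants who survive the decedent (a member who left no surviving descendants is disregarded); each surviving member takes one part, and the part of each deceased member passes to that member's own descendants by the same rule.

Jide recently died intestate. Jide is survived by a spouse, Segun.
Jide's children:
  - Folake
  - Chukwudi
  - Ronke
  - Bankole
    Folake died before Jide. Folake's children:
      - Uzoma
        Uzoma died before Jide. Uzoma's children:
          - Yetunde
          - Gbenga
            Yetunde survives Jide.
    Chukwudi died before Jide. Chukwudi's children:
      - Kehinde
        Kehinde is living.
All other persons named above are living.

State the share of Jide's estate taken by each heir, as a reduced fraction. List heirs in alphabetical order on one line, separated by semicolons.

Bankole 5/32; Gbenga 5/64; Kehinde 5/32; Ronke 5/32; Segun 3/8; Yetunde 5/64

Segun, as surviving spouse, takes 3/8.
The remaining 5/8 passes to Jide's descendants per stirpes.
The 5/8 is divided into 4 equal shares of 5/32 among Folake, Chukwudi, Ronke, Bankole.
Folake predeceased; the 5/32 allotted to Folake's branch passes to Folake's issue by representation.
Uzoma's line is the sole branch at this level, so the full 5/32 passes to Uzoma's issue by representation.
The 5/32 is divided into 2 equal shares of 5/64 among Yetunde, Gbenga.
Yetunde is living and takes 5/64.
Gbenga is living and takes 5/64.
Chukwudi predeceased; the 5/32 allotted to Chukwudi's branch passes to Chukwudi's issue by representation.
Kehinde is the sole taker at this level and receives the full 5/32.
Ronke is living and takes 5/32.
Bankole is living and takes 5/32.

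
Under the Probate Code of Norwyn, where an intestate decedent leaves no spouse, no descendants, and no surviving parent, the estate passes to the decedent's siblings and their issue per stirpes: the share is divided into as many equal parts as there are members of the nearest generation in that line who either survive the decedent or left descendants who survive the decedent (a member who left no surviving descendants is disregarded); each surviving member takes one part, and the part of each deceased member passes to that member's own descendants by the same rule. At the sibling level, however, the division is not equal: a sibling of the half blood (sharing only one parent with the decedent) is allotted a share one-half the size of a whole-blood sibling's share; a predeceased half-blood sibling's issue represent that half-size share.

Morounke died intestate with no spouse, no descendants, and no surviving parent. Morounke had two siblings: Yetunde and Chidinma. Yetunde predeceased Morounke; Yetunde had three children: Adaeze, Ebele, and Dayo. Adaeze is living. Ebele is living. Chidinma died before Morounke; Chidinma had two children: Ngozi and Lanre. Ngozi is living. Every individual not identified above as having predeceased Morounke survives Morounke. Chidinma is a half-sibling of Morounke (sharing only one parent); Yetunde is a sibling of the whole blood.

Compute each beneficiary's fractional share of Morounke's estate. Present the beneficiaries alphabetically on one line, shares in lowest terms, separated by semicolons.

Adaeze 2/9; Dayo 2/9; Ebele 2/9; Lanre 1/6; Ngozi 1/6

No spouse, descendants, or parent survives, so the estate passes to Morounke's siblings per stirpes.
Half-blood siblings count for one-half the weight of whole-blood siblings at the initial division.
Dividing 1 in proportion to weights (total weight 3/2): Yetunde (weight 1) → 2/3; Chidinma (weight 1/2) → 1/3.
Yetunde predeceased; the 2/3 allotted to Yetunde's branch passes to Yetunde's issue by representation.
The 2/3 is divided into 3 equal shares of 2/9 among Adaeze, Ebele, Dayo.
Adaeze is living and takes 2/9.
Ebele is living and takes 2/9.
Dayo is living and takes 2/9.
Chidinma predeceased; the 1/3 allotted to Chidinma's branch passes to Chidinma's issue by representation.
The 1/3 is divided into 2 equal shares of 1/6 among Ngozi, Lanre.
Ngozi is living and takes 1/6.
Lanre is living and takes 1/6.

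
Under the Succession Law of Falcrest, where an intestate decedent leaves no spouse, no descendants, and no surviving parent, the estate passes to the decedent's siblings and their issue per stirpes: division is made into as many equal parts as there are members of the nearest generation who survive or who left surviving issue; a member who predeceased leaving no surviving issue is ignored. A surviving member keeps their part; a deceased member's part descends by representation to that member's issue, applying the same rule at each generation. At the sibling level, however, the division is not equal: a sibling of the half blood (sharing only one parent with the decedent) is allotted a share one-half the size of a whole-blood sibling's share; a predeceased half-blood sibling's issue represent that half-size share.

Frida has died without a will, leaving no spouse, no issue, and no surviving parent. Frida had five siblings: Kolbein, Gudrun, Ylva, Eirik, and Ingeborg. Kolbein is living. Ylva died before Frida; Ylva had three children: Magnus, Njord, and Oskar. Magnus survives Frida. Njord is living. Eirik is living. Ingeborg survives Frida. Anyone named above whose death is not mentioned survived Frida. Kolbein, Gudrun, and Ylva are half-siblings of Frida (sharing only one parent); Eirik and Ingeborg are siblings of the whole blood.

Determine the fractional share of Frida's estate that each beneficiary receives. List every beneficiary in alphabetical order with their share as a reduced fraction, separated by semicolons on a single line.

Eirik 2/7; Gudrun 1/7; Ingeborg 2/7; Kolbein 1/7; Magnus 1/21; Njord 1/21; Oskar 1/21

No spouse, descendants, or parent survives, so the estate passes to Frida's siblings per stirpes.
Half-blood siblings count for one-half the weight of whole-blood siblings at the initial division.
Dividing 1 in proportion to weights (total weight 7/2): Kolbein (weight 1/2) → 1/7; Gudrun (weight 1/2) → 1/7; Ylva (weight 1/2) → 1/7; Eirik (weight 1) → 2/7; Ingeborg (weight 1) → 2/7.
Kolbein is living and takes 1/7.
Gudrun is living and takes 1/7.
Ylva predeceased; the 1/7 allotted to Ylva's branch passes to Ylva's issue by representation.
The 1/7 is divided into 3 equal shares of 1/21 among Magnus, Njord, Oskar.
Magnus is living and takes 1/21.
Njord is living and takes 1/21.
Oskar is living and takes 1/21.
Eirik is living and takes 2/7.
Ingeborg is living and takes 2/7.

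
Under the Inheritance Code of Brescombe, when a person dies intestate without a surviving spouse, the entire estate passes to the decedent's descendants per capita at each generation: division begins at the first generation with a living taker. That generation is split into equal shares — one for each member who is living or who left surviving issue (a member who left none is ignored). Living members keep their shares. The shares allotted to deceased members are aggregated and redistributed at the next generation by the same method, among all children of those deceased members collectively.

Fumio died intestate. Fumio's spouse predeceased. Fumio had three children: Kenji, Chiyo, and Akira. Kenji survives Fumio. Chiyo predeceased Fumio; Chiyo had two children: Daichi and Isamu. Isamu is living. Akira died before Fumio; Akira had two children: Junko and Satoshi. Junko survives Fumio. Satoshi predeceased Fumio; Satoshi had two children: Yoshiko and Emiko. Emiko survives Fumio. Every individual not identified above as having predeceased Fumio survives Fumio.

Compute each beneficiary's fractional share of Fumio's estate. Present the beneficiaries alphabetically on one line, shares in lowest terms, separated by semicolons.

There is no surviving spouse, so the entire estate passes to Fumio's descendants per capita at each generation.
At generation 1 (Kenji, Chiyo, Akira) there are 3 shares of (1)/3 = 1/3 each.
Living: Kenji — each takes 1/3.
Deceased: Chiyo and Akira. Their combined 2/3 is pooled and carried to generation 2.
At generation 2 (Daichi, Isamu, Junko, Satoshi) there are 4 shares of (2/3)/4 = 1/6 each.
Living: Daichi, Isamu, and Junko — each takes 1/6.
Deceased: Satoshi. That 1/6 share is carried to generation 3.
At generation 3 (Yoshiko, Emiko) there are 2 shares of (1/6)/2 = 1/12 each.
Living: Yoshiko and Emiko — each takes 1/12.

Daichi 1/6; Emiko 1/12; Isamu 1/6; Junko 1/6; Kenji 1/3; Yoshiko 1/12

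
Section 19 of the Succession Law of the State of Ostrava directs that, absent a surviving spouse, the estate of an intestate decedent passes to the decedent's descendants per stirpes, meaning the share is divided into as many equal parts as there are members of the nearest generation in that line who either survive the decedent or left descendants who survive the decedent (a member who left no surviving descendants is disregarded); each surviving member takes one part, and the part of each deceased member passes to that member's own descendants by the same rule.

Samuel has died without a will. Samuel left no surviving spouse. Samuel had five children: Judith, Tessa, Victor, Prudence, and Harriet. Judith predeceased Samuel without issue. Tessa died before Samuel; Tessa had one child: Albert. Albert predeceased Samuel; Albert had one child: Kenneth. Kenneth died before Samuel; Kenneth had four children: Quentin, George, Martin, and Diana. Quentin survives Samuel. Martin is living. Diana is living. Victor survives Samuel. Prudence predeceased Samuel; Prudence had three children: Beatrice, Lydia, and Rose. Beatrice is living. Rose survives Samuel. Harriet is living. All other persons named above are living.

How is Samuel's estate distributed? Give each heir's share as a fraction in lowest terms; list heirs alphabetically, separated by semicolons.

There is no surviving spouse, so the entire estate passes to Samuel's descendants per stirpes.
Judith left no surviving issue, so that branch lapses and is disregarded.
The estate is divided into 4 equal shares of 1/4 among Tessa, Victor, Prudence, Harriet.
Tessa predeceased; the 1/4 allotted to Tessa's branch passes to Tessa's issue by representation.
Albert's line is the sole branch at this level, so the full 1/4 passes to Albert's issue by representation.
Kenneth's line is the sole branch at this level, so the full 1/4 passes to Kenneth's issue by representation.
The 1/4 is divided into 4 equal shares of 1/16 among Quentin, George, Martin, Diana.
Quentin is living and takes 1/16.
George is living and takes 1/16.
Martin is living and takes 1/16.
Diana is living and takes 1/16.
Victor is living and takes 1/4.
Prudence predeceased; the 1/4 allotted to Prudence's branch passes to Prudence's issue by representation.
The 1/4 is divided into 3 equal shares of 1/12 among Beatrice, Lydia, Rose.
Beatrice is living and takes 1/12.
Lydia is living and takes 1/12.
Rose is living and takes 1/12.
Harriet is living and takes 1/4.

Beatrice 1/12; Diana 1/16; George 1/16; Harriet 1/4; Lydia 1/12; Martin 1/16; Quentin 1/16; Rose 1/12; Victor 1/4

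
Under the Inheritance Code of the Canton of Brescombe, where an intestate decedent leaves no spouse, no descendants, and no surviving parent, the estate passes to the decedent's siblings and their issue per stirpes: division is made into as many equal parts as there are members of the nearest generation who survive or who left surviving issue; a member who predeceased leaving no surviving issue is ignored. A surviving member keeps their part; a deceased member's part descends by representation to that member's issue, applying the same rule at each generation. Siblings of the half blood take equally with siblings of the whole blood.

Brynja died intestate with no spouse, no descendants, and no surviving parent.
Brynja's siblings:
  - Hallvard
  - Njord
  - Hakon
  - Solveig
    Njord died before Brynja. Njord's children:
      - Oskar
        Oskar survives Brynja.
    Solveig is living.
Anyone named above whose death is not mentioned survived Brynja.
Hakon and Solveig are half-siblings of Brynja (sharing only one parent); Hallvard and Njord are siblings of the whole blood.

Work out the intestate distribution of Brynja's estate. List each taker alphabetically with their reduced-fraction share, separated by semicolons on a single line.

Hakon 1/4; Hallvard 1/4; Oskar 1/4; Solveig 1/4

No spouse, descendants, or parent survives, so the estate passes to Brynja's siblings per stirpes.
Half-blood and whole-blood siblings take equally under the stated rule.
The estate is divided into 4 equal shares of 1/4 among Hallvard, Njord, Hakon, Solveig.
Hallvard is living and takes 1/4.
Njord predeceased; the 1/4 allotted to Njord's branch passes to Njord's issue by representation.
Oskar is the sole taker at this level and receives the full 1/4.
Hakon is living and takes 1/4.
Solveig is living and takes 1/4.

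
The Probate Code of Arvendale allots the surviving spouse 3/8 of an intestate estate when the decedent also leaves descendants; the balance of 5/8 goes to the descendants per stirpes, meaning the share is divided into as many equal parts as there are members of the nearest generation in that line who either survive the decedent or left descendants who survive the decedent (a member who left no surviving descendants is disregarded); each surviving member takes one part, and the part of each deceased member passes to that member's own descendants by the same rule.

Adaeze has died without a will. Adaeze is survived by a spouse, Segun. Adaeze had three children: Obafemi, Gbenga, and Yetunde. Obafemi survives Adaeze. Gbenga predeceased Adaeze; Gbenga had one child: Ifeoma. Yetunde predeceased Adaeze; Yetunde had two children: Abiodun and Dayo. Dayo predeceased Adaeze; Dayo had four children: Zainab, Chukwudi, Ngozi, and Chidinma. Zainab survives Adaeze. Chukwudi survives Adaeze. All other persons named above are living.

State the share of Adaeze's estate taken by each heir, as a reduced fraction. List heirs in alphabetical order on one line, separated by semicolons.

Segun, as surviving spouse, takes 3/8.
The remaining 5/8 passes to Adaeze's descendants per stirpes.
The 5/8 is divided into 3 equal shares of 5/24 among Obafemi, Gbenga, Yetunde.
Obafemi is living and takes 5/24.
Gbenga predeceased; the 5/24 allotted to Gbenga's branch passes to Gbenga's issue by representation.
Ifeoma is the sole taker at this level and receives the full 5/24.
Yetunde predeceased; the 5/24 allotted to Yetunde's branch passes to Yetunde's issue by representation.
The 5/24 is divided into 2 equal shares of 5/48 among Abiodun, Dayo.
Abiodun is living and takes 5/48.
Dayo predeceased; the 5/48 allotted to Dayo's branch passes to Dayo's issue by representation.
The 5/48 is divided into 4 equal shares of 5/192 among Zainab, Chukwudi, Ngozi, Chidinma.
Zainab is living and takes 5/192.
Chukwudi is living and takes 5/192.
Ngozi is living and takes 5/192.
Chidinma is living and takes 5/192.

Abiodun 5/48; Chidinma 5/192; Chukwudi 5/192; Ifeoma 5/24; Ngozi 5/192; Obafemi 5/24; Segun 3/8; Zainab 5/192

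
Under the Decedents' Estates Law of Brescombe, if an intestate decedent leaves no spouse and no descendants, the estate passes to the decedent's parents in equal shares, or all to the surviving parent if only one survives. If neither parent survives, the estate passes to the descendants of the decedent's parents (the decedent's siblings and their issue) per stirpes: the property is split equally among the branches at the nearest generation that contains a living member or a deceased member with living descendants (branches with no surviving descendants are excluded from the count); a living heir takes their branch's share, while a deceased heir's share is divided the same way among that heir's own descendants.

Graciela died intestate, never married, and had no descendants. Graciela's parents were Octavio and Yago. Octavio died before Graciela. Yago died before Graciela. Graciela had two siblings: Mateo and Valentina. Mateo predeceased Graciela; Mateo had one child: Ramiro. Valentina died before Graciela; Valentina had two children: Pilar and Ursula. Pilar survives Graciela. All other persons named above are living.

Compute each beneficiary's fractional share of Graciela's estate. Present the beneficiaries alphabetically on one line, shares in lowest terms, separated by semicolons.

Neither parent survives and there are no descendants, so the estate passes to Graciela's siblings and their issue per stirpes.
The estate is divided into 2 equal shares of 1/2 among Mateo, Valentina.
Mateo predeceased; the 1/2 allotted to Mateo's branch passes to Mateo's issue by representation.
Ramiro is the sole taker at this level and receives the full 1/2.
Valentina predeceased; the 1/2 allotted to Valentina's branch passes to Valentina's issue by representation.
The 1/2 is divided into 2 equal shares of 1/4 among Pilar, Ursula.
Pilar is living and takes 1/4.
Ursula is living and takes 1/4.

Pilar 1/4; Ramiro 1/2; Ursula 1/4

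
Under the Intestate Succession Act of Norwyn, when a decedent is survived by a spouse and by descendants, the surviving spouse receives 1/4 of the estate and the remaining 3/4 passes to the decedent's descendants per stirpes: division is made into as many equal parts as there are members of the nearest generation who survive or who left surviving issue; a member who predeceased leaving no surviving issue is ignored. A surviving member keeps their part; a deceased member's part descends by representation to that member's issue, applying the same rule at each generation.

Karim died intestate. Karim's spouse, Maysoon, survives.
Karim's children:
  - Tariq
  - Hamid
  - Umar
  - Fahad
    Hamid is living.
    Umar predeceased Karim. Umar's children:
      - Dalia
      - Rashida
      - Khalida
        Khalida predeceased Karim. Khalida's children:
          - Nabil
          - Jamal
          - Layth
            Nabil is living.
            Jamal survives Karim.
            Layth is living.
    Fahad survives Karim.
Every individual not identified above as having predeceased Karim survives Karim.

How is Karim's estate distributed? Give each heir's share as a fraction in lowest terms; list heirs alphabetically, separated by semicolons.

Dalia 1/16; Fahad 3/16; Hamid 3/16; Jamal 1/48; Layth 1/48; Maysoon 1/4; Nabil 1/48; Rashida 1/16; Tariq 3/16

Maysoon, as surviving spouse, takes 1/4.
The remaining 3/4 passes to Karim's descendants per stirpes.
The 3/4 is divided into 4 equal shares of 3/16 among Tariq, Hamid, Umar, Fahad.
Tariq is living and takes 3/16.
Hamid is living and takes 3/16.
Umar predeceased; the 3/16 allotted to Umar's branch passes to Umar's issue by representation.
The 3/16 is divided into 3 equal shares of 1/16 among Dalia, Rashida, Khalida.
Dalia is living and takes 1/16.
Rashida is living and takes 1/16.
Khalida predeceased; the 1/16 allotted to Khalida's branch passes to Khalida's issue by representation.
The 1/16 is divided into 3 equal shares of 1/48 among Nabil, Jamal, Layth.
Nabil is living and takes 1/48.
Jamal is living and takes 1/48.
Layth is living and takes 1/48.
Fahad is living and takes 3/16.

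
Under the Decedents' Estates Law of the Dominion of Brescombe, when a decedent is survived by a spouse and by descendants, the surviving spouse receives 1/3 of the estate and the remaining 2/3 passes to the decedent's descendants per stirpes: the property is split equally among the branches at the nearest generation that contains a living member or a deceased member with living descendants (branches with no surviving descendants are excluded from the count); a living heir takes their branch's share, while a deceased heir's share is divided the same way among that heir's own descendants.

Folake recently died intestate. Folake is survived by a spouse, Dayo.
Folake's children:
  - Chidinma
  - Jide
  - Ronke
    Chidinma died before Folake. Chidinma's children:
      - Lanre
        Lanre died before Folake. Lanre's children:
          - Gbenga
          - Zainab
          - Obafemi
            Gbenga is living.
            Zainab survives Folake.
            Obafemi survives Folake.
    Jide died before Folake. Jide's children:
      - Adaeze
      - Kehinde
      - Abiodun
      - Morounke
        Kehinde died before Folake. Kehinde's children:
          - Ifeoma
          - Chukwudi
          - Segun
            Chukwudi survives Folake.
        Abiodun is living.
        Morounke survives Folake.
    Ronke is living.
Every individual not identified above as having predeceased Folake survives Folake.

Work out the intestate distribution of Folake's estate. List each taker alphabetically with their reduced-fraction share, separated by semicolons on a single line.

Abiodun 1/18; Adaeze 1/18; Chukwudi 1/54; Dayo 1/3; Gbenga 2/27; Ifeoma 1/54; Morounke 1/18; Obafemi 2/27; Ronke 2/9; Segun 1/54; Zainab 2/27

Dayo, as surviving spouse, takes 1/3.
The remaining 2/3 passes to Folake's descendants per stirpes.
The 2/3 is divided into 3 equal shares of 2/9 among Chidinma, Jide, Ronke.
Chidinma predeceased; the 2/9 allotted to Chidinma's branch passes to Chidinma's issue by representation.
Lanre's line is the sole branch at this level, so the full 2/9 passes to Lanre's issue by representation.
The 2/9 is divided into 3 equal shares of 2/27 among Gbenga, Zainab, Obafemi.
Gbenga is living and takes 2/27.
Zainab is living and takes 2/27.
Obafemi is living and takes 2/27.
Jide predeceased; the 2/9 allotted to Jide's branch passes to Jide's issue by representation.
The 2/9 is divided into 4 equal shares of 1/18 among Adaeze, Kehinde, Abiodun, Morounke.
Adaeze is living and takes 1/18.
Kehinde predeceased; the 1/18 allotted to Kehinde's branch passes to Kehinde's issue by representation.
The 1/18 is divided into 3 equal shares of 1/54 among Ifeoma, Chukwudi, Segun.
Ifeoma is living and takes 1/54.
Chukwudi is living and takes 1/54.
Segun is living and takes 1/54.
Abiodun is living and takes 1/18.
Morounke is living and takes 1/18.
Ronke is living and takes 2/9.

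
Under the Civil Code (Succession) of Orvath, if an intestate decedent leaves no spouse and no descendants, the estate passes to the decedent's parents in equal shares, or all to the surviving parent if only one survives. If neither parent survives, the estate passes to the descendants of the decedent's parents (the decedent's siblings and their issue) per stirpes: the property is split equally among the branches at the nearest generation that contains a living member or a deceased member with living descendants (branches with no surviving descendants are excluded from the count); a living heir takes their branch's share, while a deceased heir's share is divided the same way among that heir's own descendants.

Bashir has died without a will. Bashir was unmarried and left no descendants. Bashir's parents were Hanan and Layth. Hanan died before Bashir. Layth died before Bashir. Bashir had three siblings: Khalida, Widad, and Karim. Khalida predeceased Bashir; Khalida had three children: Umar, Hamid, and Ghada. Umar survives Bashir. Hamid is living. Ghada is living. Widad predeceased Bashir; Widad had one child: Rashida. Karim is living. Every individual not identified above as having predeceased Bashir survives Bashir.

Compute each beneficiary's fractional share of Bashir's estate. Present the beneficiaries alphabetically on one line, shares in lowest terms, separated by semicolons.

Neither parent survives and there are no descendants, so the estate passes to Bashir's siblings and their issue per stirpes.
The estate is divided into 3 equal shares of 1/3 among Khalida, Widad, Karim.
Khalida predeceased; the 1/3 allotted to Khalida's branch passes to Khalida's issue by representation.
The 1/3 is divided into 3 equal shares of 1/9 among Umar, Hamid, Ghada.
Umar is living and takes 1/9.
Hamid is living and takes 1/9.
Ghada is living and takes 1/9.
Widad predeceased; the 1/3 allotted to Widad's branch passes to Widad's issue by representation.
Rashida is the sole taker at this level and receives the full 1/3.
Karim is living and takes 1/3.

Ghada 1/9; Hamid 1/9; Karim 1/3; Rashida 1/3; Umar 1/9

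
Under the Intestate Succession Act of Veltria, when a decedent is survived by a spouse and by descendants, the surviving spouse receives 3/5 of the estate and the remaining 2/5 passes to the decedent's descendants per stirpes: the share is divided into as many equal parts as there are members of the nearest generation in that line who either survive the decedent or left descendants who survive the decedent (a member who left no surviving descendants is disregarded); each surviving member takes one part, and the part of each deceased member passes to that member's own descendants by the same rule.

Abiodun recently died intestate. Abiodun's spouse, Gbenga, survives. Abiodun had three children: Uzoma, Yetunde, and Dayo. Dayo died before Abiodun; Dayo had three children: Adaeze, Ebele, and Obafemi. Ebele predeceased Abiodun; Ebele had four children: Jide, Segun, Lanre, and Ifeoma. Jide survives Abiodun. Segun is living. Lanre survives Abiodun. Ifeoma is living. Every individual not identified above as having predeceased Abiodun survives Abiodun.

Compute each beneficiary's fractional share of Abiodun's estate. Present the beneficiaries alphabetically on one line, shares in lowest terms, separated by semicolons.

Gbenga, as surviving spouse, takes 3/5.
The remaining 2/5 passes to Abiodun's descendants per stirpes.
The 2/5 is divided into 3 equal shares of 2/15 among Uzoma, Yetunde, Dayo.
Uzoma is living and takes 2/15.
Yetunde is living and takes 2/15.
Dayo predeceased; the 2/15 allotted to Dayo's branch passes to Dayo's issue by representation.
The 2/15 is divided into 3 equal shares of 2/45 among Adaeze, Ebele, Obafemi.
Adaeze is living and takes 2/45.
Ebele predeceased; the 2/45 allotted to Ebele's branch passes to Ebele's issue by representation.
The 2/45 is divided into 4 equal shares of 1/90 among Jide, Segun, Lanre, Ifeoma.
Jide is living and takes 1/90.
Segun is living and takes 1/90.
Lanre is living and takes 1/90.
Ifeoma is living and takes 1/90.
Obafemi is living and takes 2/45.

Adaeze 2/45; Gbenga 3/5; Ifeoma 1/90; Jide 1/90; Lanre 1/90; Obafemi 2/45; Segun 1/90; Uzoma 2/15; Yetunde 2/15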